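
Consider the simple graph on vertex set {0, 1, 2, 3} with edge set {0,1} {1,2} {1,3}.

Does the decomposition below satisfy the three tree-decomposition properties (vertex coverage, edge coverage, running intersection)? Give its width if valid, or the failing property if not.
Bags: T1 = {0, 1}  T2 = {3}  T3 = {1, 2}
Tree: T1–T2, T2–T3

A tree decomposition must satisfy three properties: every vertex lies in some bag; for every edge, both endpoints lie together in some bag; and for every vertex, the bags containing it form a connected subtree. Here edge (1,3) lies in no bag, so the decomposition is invalid.

No — edge (1,3) lies in no bag.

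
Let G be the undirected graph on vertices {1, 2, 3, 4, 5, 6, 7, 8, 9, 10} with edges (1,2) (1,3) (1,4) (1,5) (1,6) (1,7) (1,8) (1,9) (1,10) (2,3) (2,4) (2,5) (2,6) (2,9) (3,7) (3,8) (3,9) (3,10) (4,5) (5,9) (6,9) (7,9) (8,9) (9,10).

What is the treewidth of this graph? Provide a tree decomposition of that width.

Every bag has size at most 4, so the width is 4 − 1 = 3 and tw(G) ≤ 3. For the lower bound, the 4 vertices {1, 3, 8, 9} are pairwise adjacent, and any tree decomposition puts a clique entirely inside one bag — forcing width ≥ 3. Combining the bounds, tw(G) = 3.

Treewidth 3.
One such decomposition:
Bags: B1 = {1, 3, 9, 10}  B2 = {1, 3, 7, 9}  B3 = {1, 2, 3, 9}  B4 = {1, 2, 5, 9}  B5 = {1, 3, 8, 9}  B6 = {1, 2, 6, 9}  B7 = {1, 2, 4, 5}
Tree: B1–B2, B2–B3, B3–B4, B3–B5, B3–B6, B4–B7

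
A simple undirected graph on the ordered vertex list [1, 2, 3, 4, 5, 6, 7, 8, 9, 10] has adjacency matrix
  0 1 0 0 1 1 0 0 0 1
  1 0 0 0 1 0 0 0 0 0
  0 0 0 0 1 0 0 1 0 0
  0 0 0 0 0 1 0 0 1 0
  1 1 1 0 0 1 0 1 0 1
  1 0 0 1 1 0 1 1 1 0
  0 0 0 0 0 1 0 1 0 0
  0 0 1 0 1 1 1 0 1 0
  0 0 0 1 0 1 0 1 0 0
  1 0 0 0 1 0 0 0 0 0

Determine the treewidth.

A width-2 tree decomposition is:
Bags: B1 = {1, 5, 6}  B2 = {5, 6, 8}  B3 = {3, 5, 8}  B4 = {6, 8, 9}  B5 = {4, 6, 9}  B6 = {1, 2, 5}  B7 = {6, 7, 8}  B8 = {1, 5, 10}
Tree: B1–B2, B2–B3, B2–B4, B4–B5, B1–B6, B4–B7, B6–B8
Every bag has size at most 3, so the width is 3 − 1 = 2 and tw(G) ≤ 2. On the other hand G contains the 3-clique {6, 8, 9}. A clique must lie in a single bag of any decomposition, so no decomposition can have width below 2. The upper and lower bounds meet at 2, so that is the treewidth.

2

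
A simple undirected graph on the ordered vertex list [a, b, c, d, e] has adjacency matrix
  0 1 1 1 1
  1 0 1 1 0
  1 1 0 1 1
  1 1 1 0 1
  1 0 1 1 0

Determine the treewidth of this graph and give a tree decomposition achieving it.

The largest bag has 4 vertices, giving width 3; this decomposition certifies tw(G) ≤ 3. Conversely, {a, c, d, e} is a clique of size 4, and the vertices of any clique must share a bag in every tree decomposition; so some bag has ≥ 4 vertices and tw(G) ≥ 3. The upper and lower bounds meet at 3, so that is the treewidth.

Treewidth 3.
One optimal decomposition is:
Bags: B1 = {a, b, c, d}  B2 = {a, c, d, e}
Tree: B1–B2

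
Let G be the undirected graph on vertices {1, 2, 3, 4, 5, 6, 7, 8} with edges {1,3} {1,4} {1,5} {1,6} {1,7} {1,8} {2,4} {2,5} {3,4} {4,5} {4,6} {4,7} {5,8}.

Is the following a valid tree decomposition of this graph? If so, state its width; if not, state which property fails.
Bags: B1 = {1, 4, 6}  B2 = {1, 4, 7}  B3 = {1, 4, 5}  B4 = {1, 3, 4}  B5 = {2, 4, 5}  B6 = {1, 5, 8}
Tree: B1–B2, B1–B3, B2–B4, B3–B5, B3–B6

Yes; width 2.

Every vertex of G appears in some bag (union = {1, 2, 3, 4, 5, 6, 7, 8}); every edge is covered by a bag; and for each vertex v the set of bags containing v is connected in the bag tree. The decomposition is therefore valid. The largest bag has 3 vertices, so the width is 2.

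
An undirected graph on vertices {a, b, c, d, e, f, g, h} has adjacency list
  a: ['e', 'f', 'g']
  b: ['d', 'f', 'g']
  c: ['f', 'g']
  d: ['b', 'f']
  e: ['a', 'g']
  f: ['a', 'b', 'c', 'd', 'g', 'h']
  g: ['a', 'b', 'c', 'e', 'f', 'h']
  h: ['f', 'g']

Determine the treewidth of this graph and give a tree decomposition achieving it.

Every bag has size at most 3, so the width is 3 − 1 = 2 and tw(G) ≤ 2. Conversely, {a, e, g} is a clique of size 3, and the vertices of any clique must share a bag in every tree decomposition; so some bag has ≥ 3 vertices and tw(G) ≥ 2. Combining the bounds, tw(G) = 2.

Treewidth 2.
Bags: B1 = {a, f, g}  B2 = {f, g, h}  B3 = {a, e, g}  B4 = {c, f, g}  B5 = {b, f, g}  B6 = {b, d, f}
Tree: B1–B2, B1–B3, B1–B4, B1–B5, B5–B6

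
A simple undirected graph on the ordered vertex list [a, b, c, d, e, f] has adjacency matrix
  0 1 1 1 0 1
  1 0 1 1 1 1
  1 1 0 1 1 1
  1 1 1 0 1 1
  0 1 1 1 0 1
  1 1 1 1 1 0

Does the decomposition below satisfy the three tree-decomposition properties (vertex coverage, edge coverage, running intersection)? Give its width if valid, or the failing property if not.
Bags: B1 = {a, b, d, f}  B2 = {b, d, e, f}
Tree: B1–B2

No — vertex c appears in no bag.

A tree decomposition must satisfy three properties: every vertex lies in some bag; for every edge, both endpoints lie together in some bag; and for every vertex, the bags containing it form a connected subtree. Here vertex c appears in no bag, so the decomposition is invalid.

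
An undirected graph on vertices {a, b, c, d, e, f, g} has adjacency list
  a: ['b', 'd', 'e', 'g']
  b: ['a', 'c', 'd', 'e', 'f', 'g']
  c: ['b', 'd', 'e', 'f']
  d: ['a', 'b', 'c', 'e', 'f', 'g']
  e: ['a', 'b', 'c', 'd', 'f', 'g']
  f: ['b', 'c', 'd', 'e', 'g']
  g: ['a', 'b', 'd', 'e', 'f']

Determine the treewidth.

A width-4 tree decomposition is:
Bags: B1 = {a, b, d, e, g}  B2 = {b, d, e, f, g}  B3 = {b, c, d, e, f}
Tree: B1–B2, B2–B3
Each bag holds 5 vertices, so the decomposition has width 4, which upper-bounds the treewidth. For the lower bound, the 5 vertices {b, d, e, f, g} are pairwise adjacent, and any tree decomposition puts a clique entirely inside one bag — forcing width ≥ 4. The upper and lower bounds meet at 4, so that is the treewidth.

4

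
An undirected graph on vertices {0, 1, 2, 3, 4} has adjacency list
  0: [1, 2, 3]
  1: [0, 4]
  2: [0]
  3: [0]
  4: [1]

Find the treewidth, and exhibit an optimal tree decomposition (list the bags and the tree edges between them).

Treewidth 1.
One such decomposition:
Bags: B1 = {0, 2}  B2 = {0, 3}  B3 = {0, 1}  B4 = {1, 4}
Tree: B1–B2, B2–B3, B3–B4

The largest bag has 2 vertices, giving width 1; this decomposition certifies tw(G) ≤ 1. Any graph with an edge has treewidth ≥ 1, and G has the edge 2–0. The upper and lower bounds meet at 1, so that is the treewidth.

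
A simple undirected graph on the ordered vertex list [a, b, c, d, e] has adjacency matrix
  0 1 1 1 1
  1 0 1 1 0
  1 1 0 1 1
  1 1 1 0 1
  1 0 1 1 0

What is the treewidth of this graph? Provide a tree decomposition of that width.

Treewidth 3.
One such decomposition:
Bags: B1 = {a, c, d, e}  B2 = {a, b, c, d}
Tree: B1–B2

Each bag holds 4 vertices, so the decomposition has width 3, which upper-bounds the treewidth. For the lower bound, the 4 vertices {a, c, d, e} are pairwise adjacent, and any tree decomposition puts a clique entirely inside one bag — forcing width ≥ 3. Therefore the treewidth is 3.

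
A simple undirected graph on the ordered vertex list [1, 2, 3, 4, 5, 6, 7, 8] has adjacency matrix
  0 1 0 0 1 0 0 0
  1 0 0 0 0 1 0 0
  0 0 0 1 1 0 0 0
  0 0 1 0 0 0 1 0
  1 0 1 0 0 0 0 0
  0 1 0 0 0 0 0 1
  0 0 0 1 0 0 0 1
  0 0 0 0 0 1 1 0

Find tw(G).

A width-2 tree decomposition is:
Bags: B1 = {1, 3, 5}  B2 = {1, 2, 3}  B3 = {2, 3, 6}  B4 = {3, 6, 8}  B5 = {3, 7, 8}  B6 = {3, 4, 7}
Tree: B1–B2, B2–B3, B3–B4, B4–B5, B5–B6
Every bag has size at most 3, so the width is 3 − 1 = 2 and tw(G) ≤ 2. The edges 3–5–1–2–6–8–7–4–3 form a cycle, so G is not a tree and its treewidth is at least 2. Hence tw(G) = 2 exactly.

2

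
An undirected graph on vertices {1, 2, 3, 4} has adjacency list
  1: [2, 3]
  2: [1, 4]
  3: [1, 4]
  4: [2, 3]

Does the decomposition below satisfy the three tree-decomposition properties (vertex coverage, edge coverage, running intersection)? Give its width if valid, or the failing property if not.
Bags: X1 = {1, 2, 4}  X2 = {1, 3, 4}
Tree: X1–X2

Yes; width 2.

Vertex coverage: the bags together contain {1, 2, 3, 4}, the full vertex set. Edge coverage: each edge of G has both endpoints in at least one bag. Running intersection: for every vertex, the bags containing it form a connected subtree. All three properties hold, so this is a valid tree decomposition of width max|bag| − 1 = 2, and hence tw(G) ≤ 2.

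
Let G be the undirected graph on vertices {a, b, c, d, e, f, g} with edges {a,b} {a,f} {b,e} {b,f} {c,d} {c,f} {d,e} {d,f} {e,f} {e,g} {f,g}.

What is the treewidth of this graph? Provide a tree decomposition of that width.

Treewidth 2.
One such decomposition:
Bags: B1 = {e, f, g}  B2 = {d, e, f}  B3 = {b, e, f}  B4 = {a, b, f}  B5 = {c, d, f}
Tree: B1–B2, B1–B3, B3–B4, B2–B5

Every bag has size at most 3, so the width is 3 − 1 = 2 and tw(G) ≤ 2. For the lower bound, the 3 vertices {e, f, g} are pairwise adjacent, and any tree decomposition puts a clique entirely inside one bag — forcing width ≥ 2. Combining the bounds, tw(G) = 2.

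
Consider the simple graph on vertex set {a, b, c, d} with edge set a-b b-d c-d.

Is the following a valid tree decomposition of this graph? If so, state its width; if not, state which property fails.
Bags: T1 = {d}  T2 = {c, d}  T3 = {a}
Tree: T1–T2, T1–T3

No — vertex b appears in no bag.

A tree decomposition must satisfy three properties: every vertex lies in some bag; for every edge, both endpoints lie together in some bag; and for every vertex, the bags containing it form a connected subtree. Here vertex b appears in no bag, so the decomposition is invalid.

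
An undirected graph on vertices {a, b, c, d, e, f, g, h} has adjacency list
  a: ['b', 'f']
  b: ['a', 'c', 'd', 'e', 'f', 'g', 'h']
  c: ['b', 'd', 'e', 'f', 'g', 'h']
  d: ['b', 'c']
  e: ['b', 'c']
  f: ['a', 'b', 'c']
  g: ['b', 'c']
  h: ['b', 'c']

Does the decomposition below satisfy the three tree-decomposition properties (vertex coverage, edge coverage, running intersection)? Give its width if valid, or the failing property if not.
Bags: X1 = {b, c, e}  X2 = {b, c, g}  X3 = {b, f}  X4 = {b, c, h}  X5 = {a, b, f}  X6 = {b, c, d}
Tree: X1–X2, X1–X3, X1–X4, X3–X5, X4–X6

No — edge (c,f) lies in no bag.

A tree decomposition must satisfy three properties: every vertex lies in some bag; for every edge, both endpoints lie together in some bag; and for every vertex, the bags containing it form a connected subtree. Here edge (c,f) lies in no bag, so the decomposition is invalid.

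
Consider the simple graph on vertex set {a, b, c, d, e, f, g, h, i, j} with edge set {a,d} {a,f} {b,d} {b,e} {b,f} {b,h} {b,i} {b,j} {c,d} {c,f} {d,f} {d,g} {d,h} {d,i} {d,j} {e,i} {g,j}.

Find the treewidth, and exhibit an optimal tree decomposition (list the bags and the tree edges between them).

Treewidth 2.
Bags: B1 = {b, d, h}  B2 = {b, d, f}  B3 = {b, d, i}  B4 = {b, d, j}  B5 = {d, g, j}  B6 = {b, e, i}  B7 = {a, d, f}  B8 = {c, d, f}
Tree: B1–B2, B1–B3, B2–B4, B4–B5, B3–B6, B2–B7, B7–B8

The largest bag has 3 vertices, giving width 2; this decomposition certifies tw(G) ≤ 2. For the lower bound, the 3 vertices {d, g, j} are pairwise adjacent, and any tree decomposition puts a clique entirely inside one bag — forcing width ≥ 2. Combining the bounds, tw(G) = 2.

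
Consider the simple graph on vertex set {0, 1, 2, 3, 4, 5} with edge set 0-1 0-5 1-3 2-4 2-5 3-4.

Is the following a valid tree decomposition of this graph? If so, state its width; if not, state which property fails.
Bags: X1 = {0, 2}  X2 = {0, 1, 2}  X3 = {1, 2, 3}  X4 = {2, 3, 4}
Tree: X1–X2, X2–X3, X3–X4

No — vertex 5 appears in no bag.

A tree decomposition must satisfy three properties: every vertex lies in some bag; for every edge, both endpoints lie together in some bag; and for every vertex, the bags containing it form a connected subtree. Here vertex 5 appears in no bag, so the decomposition is invalid.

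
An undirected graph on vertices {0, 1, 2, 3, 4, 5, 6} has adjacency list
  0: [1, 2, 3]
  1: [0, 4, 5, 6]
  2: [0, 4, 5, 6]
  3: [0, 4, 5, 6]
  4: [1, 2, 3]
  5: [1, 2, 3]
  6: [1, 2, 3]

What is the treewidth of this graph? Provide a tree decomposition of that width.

The largest bag has 4 vertices, giving width 3; this decomposition certifies tw(G) ≤ 3. For the lower bound: the 4 vertex sets {2,6}, {1,5}, {3}, {0} are disjoint, each induces a connected subgraph, and every pair is joined by at least one edge of G. Contracting each set to a single vertex therefore yields K_{4} as a minor, and since treewidth is minor-monotone, tw(G) ≥ tw(K_{4}) = 3. Combining the bounds, tw(G) = 3.

Treewidth 3.
One such decomposition:
Bags: B1 = {1, 2, 3, 6}  B2 = {1, 2, 3, 5}  B3 = {0, 1, 2, 3}  B4 = {1, 2, 3, 4}
Tree: B1–B2, B2–B3, B3–B4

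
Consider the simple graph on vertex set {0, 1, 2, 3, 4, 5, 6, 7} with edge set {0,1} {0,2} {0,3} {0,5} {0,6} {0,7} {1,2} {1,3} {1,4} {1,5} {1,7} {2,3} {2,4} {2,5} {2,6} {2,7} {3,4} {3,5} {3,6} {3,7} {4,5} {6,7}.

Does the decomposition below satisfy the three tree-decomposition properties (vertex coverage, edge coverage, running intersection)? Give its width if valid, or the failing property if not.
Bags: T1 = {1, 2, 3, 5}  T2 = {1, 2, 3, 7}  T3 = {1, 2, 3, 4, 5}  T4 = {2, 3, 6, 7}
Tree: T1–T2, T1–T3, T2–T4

No — vertex 0 appears in no bag.

A tree decomposition must satisfy three properties: every vertex lies in some bag; for every edge, both endpoints lie together in some bag; and for every vertex, the bags containing it form a connected subtree. Here vertex 0 appears in no bag, so the decomposition is invalid.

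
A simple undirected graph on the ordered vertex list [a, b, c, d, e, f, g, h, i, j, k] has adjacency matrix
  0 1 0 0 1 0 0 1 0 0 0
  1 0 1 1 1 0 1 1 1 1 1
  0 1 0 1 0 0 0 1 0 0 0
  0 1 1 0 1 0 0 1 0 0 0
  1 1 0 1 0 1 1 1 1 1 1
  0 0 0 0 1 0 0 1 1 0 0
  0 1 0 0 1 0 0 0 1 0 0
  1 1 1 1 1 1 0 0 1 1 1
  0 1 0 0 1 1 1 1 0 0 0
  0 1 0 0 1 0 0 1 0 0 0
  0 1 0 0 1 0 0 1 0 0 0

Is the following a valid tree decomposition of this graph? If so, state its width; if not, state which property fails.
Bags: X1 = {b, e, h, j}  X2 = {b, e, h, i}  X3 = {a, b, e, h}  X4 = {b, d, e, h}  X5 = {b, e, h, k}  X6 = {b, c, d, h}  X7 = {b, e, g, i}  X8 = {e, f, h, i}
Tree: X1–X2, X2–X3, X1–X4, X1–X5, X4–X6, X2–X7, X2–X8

Checking the three conditions: (i) the bags cover all of {a, b, c, d, e, f, g, h, i, j, k}; (ii) for each edge, some bag contains both endpoints; (iii) the bags containing any fixed vertex form a subtree. All hold, so the decomposition is valid with width 4 − 1 = 3.

Yes; width 3.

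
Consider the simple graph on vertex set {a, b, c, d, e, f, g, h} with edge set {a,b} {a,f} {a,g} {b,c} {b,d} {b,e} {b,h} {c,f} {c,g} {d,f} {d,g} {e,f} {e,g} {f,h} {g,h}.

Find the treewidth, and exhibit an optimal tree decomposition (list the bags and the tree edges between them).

Treewidth 3.
Bags: B1 = {b, e, f, g}  B2 = {b, f, g, h}  B3 = {b, d, f, g}  B4 = {b, c, f, g}  B5 = {a, b, f, g}
Tree: B1–B2, B2–B3, B3–B4, B4–B5

Every bag has size at most 4, so the width is 4 − 1 = 3 and tw(G) ≤ 3. For the lower bound: the 4 vertex sets {e,f}, {g,h}, {b}, {d} are disjoint, each induces a connected subgraph, and every pair is joined by at least one edge of G. Contracting each set to a single vertex therefore yields K_{4} as a minor, and since treewidth is minor-monotone, tw(G) ≥ tw(K_{4}) = 3. Hence tw(G) = 3 exactly.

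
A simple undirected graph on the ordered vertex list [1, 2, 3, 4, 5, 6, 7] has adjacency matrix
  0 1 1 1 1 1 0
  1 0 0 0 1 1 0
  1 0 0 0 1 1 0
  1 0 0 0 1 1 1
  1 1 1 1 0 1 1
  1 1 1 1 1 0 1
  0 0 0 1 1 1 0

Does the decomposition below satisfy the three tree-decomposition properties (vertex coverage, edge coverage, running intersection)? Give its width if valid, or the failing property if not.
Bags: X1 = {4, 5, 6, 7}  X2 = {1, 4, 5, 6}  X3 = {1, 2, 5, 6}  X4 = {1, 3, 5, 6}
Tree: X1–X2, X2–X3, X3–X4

Every vertex of G appears in some bag (union = {1, 2, 3, 4, 5, 6, 7}); every edge is covered by a bag; and for each vertex v the set of bags containing v is connected in the bag tree. The decomposition is therefore valid. The largest bag has 4 vertices, so the width is 3.

Yes; width 3.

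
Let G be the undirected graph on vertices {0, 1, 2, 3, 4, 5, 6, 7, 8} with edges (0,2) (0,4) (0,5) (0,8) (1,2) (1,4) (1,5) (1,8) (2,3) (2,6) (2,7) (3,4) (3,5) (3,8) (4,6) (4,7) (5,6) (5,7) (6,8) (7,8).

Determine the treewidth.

4

A width-4 tree decomposition is:
Bags: B1 = {0, 2, 4, 5, 8}  B2 = {1, 2, 4, 5, 8}  B3 = {2, 4, 5, 7, 8}  B4 = {2, 3, 4, 5, 8}  B5 = {2, 4, 5, 6, 8}
Tree: B1–B2, B2–B3, B3–B4, B4–B5
Every bag has size at most 5, so the width is 5 − 1 = 4 and tw(G) ≤ 4. For the lower bound: the 5 vertex sets {0,8}, {1,5}, {4,7}, {2}, {3} are disjoint, each induces a connected subgraph, and every pair is joined by at least one edge of G. Contracting each set to a single vertex therefore yields K_{5} as a minor, and since treewidth is minor-monotone, tw(G) ≥ tw(K_{5}) = 4. Hence tw(G) = 4 exactly.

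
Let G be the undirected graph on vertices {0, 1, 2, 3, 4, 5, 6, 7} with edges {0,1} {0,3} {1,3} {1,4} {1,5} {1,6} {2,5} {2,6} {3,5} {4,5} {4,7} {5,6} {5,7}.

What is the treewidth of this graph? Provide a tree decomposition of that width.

Treewidth 2.
One such decomposition:
Bags: B1 = {1, 3, 5}  B2 = {1, 4, 5}  B3 = {1, 5, 6}  B4 = {4, 5, 7}  B5 = {2, 5, 6}  B6 = {0, 1, 3}
Tree: B1–B2, B1–B3, B2–B4, B3–B5, B1–B6

Every bag has size at most 3, so the width is 3 − 1 = 2 and tw(G) ≤ 2. On the other hand G contains the 3-clique {0, 1, 3}. A clique must lie in a single bag of any decomposition, so no decomposition can have width below 2. Hence tw(G) = 2 exactly.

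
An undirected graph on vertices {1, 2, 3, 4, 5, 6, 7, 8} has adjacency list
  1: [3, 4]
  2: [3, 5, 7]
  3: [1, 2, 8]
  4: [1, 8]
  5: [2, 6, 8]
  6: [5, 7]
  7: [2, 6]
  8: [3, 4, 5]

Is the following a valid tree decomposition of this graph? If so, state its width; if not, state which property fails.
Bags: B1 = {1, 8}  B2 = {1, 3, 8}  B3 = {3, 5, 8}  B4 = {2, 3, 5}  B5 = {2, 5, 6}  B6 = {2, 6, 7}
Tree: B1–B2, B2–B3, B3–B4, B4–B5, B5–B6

No — vertex 4 appears in no bag.

A tree decomposition must satisfy three properties: every vertex lies in some bag; for every edge, both endpoints lie together in some bag; and for every vertex, the bags containing it form a connected subtree. Here vertex 4 appears in no bag, so the decomposition is invalid.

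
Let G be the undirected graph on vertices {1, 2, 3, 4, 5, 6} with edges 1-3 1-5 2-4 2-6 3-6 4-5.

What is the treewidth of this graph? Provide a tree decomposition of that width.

The largest bag has 3 vertices, giving width 2; this decomposition certifies tw(G) ≤ 2. Since 3–6–2–4–5–1–3 is a cycle in G, G is not acyclic. Forests are exactly the graphs of treewidth ≤ 1, so tw(G) ≥ 2. Therefore the treewidth is 2.

Treewidth 2.
One optimal decomposition is:
Bags: B1 = {2, 3, 6}  B2 = {2, 3, 4}  B3 = {3, 4, 5}  B4 = {1, 3, 5}
Tree: B1–B2, B2–B3, B3–B4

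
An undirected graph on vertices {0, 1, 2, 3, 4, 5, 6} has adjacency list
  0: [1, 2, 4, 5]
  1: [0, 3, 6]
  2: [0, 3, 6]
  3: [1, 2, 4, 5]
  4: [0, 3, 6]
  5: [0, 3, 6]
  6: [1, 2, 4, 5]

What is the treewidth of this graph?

A width-3 tree decomposition is:
Bags: B1 = {0, 3, 5, 6}  B2 = {0, 2, 3, 6}  B3 = {0, 3, 4, 6}  B4 = {0, 1, 3, 6}
Tree: B1–B2, B2–B3, B3–B4
Every bag has size at most 4, so the width is 4 − 1 = 3 and tw(G) ≤ 3. For the lower bound: the 4 vertex sets {0,5}, {2,3}, {6}, {4} are disjoint, each induces a connected subgraph, and every pair is joined by at least one edge of G. Contracting each set to a single vertex therefore yields K_{4} as a minor, and since treewidth is minor-monotone, tw(G) ≥ tw(K_{4}) = 3. Combining the bounds, tw(G) = 3.

3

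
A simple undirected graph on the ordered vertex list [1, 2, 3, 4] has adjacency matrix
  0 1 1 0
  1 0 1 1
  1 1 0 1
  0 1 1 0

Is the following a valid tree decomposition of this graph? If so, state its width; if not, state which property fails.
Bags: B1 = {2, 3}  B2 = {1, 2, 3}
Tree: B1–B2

No — vertex 4 appears in no bag.

A tree decomposition must satisfy three properties: every vertex lies in some bag; for every edge, both endpoints lie together in some bag; and for every vertex, the bags containing it form a connected subtree. Here vertex 4 appears in no bag, so the decomposition is invalid.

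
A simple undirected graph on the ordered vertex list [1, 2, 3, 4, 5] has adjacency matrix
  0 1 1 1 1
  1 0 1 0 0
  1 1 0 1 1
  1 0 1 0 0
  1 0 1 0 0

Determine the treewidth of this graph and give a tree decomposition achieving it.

Each bag holds 3 vertices, so the decomposition has width 2, which upper-bounds the treewidth. Conversely, {1, 2, 3} is a clique of size 3, and the vertices of any clique must share a bag in every tree decomposition; so some bag has ≥ 3 vertices and tw(G) ≥ 2. Combining the bounds, tw(G) = 2.

Treewidth 2.
One optimal decomposition is:
Bags: B1 = {1, 2, 3}  B2 = {1, 3, 5}  B3 = {1, 3, 4}
Tree: B1–B2, B2–B3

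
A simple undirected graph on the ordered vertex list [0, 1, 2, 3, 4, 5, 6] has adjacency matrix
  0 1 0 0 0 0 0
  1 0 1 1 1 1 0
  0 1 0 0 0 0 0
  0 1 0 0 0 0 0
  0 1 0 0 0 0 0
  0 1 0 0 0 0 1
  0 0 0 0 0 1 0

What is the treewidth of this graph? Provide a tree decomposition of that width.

Treewidth 1.
One such decomposition:
Bags: B1 = {1, 5}  B2 = {1, 3}  B3 = {1, 2}  B4 = {1, 4}  B5 = {0, 1}  B6 = {5, 6}
Tree: B1–B2, B1–B3, B2–B4, B1–B5, B1–B6

The largest bag has 2 vertices, giving width 1; this decomposition certifies tw(G) ≤ 1. Since G has at least one edge (e.g. 5–1), it is not an edgeless graph, so tw(G) ≥ 1. Combining the bounds, tw(G) = 1.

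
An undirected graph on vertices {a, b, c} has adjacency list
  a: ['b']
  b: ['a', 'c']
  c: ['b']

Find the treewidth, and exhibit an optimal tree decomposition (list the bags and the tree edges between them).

The largest bag has 2 vertices, giving width 1; this decomposition certifies tw(G) ≤ 1. Any graph with an edge has treewidth ≥ 1, and G has the edge c–b. Hence tw(G) = 1 exactly.

Treewidth 1.
One optimal decomposition is:
Bags: B1 = {b, c}  B2 = {a, b}
Tree: B1–B2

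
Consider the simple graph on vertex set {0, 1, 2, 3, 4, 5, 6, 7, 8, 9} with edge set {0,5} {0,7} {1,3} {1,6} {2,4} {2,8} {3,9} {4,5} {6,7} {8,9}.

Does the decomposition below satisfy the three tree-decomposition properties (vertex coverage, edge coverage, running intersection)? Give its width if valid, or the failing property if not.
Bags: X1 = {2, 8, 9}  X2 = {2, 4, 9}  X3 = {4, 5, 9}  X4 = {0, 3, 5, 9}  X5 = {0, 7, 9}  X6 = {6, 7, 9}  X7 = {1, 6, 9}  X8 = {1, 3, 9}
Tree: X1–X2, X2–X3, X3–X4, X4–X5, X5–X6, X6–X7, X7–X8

A tree decomposition must satisfy three properties: every vertex lies in some bag; for every edge, both endpoints lie together in some bag; and for every vertex, the bags containing it form a connected subtree. Here bags containing vertex 3 are not connected in the tree, so the decomposition is invalid.

No — bags containing vertex 3 are not connected in the tree.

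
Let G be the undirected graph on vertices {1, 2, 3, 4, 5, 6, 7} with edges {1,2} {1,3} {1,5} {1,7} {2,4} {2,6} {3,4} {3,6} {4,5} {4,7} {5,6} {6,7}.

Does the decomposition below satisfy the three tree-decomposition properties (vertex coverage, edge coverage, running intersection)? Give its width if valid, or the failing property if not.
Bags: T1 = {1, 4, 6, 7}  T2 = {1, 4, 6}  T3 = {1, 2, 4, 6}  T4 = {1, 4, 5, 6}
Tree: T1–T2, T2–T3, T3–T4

No — vertex 3 appears in no bag.

A tree decomposition must satisfy three properties: every vertex lies in some bag; for every edge, both endpoints lie together in some bag; and for every vertex, the bags containing it form a connected subtree. Here vertex 3 appears in no bag, so the decomposition is invalid.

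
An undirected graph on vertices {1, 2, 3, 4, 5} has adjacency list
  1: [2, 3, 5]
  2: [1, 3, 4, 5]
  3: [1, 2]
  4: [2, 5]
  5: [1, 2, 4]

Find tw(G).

2

A width-2 tree decomposition is:
Bags: B1 = {1, 2, 5}  B2 = {1, 2, 3}  B3 = {2, 4, 5}
Tree: B1–B2, B1–B3
Each bag holds 3 vertices, so the decomposition has width 2, which upper-bounds the treewidth. For the lower bound, the 3 vertices {1, 2, 3} are pairwise adjacent, and any tree decomposition puts a clique entirely inside one bag — forcing width ≥ 2. Hence tw(G) = 2 exactly.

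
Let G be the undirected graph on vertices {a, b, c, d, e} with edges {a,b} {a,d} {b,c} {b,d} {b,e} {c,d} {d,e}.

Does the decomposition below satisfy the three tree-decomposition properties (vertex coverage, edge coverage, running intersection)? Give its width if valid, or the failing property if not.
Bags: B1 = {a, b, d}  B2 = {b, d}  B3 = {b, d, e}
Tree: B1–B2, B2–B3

No — vertex c appears in no bag.

A tree decomposition must satisfy three properties: every vertex lies in some bag; for every edge, both endpoints lie together in some bag; and for every vertex, the bags containing it form a connected subtree. Here vertex c appears in no bag, so the decomposition is invalid.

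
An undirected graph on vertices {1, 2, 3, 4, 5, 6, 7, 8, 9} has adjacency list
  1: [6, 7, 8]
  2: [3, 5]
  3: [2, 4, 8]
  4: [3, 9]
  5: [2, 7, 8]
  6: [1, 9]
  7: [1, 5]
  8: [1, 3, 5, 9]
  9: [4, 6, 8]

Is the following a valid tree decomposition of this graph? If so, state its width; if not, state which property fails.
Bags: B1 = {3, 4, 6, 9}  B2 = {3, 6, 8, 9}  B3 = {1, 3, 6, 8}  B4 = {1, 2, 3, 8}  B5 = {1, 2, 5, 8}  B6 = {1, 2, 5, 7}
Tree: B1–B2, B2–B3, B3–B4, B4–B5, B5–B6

Yes; width 3.

Vertex coverage: the bags together contain {1, 2, 3, 4, 5, 6, 7, 8, 9}, the full vertex set. Edge coverage: each edge of G has both endpoints in at least one bag. Running intersection: for every vertex, the bags containing it form a connected subtree. All three properties hold, so this is a valid tree decomposition of width max|bag| − 1 = 3, and hence tw(G) ≤ 3.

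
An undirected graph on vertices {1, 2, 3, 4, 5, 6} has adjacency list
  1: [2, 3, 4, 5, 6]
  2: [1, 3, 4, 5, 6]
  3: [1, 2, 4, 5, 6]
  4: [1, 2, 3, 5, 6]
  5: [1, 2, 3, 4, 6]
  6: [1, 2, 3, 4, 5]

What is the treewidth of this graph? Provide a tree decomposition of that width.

With just one bag of size 6, the width is 6 − 1 = 5, so tw(G) ≤ 5. Conversely, {1, 2, 3, 4, 5, 6} is a clique of size 6, and the vertices of any clique must share a bag in every tree decomposition; so some bag has ≥ 6 vertices and tw(G) ≥ 5. The upper and lower bounds meet at 5, so that is the treewidth.

Treewidth 5.
One optimal decomposition is:
Bags: B1 = {1, 2, 3, 4, 5, 6}
Tree: (single bag)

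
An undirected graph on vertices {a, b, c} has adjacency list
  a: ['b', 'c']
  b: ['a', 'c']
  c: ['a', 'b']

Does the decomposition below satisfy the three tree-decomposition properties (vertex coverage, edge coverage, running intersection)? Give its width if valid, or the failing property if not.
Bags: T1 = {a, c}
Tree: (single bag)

A tree decomposition must satisfy three properties: every vertex lies in some bag; for every edge, both endpoints lie together in some bag; and for every vertex, the bags containing it form a connected subtree. Here vertex b appears in no bag, so the decomposition is invalid.

No — vertex b appears in no bag.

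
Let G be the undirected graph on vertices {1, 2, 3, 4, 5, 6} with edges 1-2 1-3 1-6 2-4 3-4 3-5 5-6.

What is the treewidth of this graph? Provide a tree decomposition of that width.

Each bag holds 3 vertices, so the decomposition has width 2, which upper-bounds the treewidth. The edges 5–6–1–3–5 form a cycle, so G is not a tree and its treewidth is at least 2. Therefore the treewidth is 2.

Treewidth 2.
One optimal decomposition is:
Bags: B1 = {3, 5, 6}  B2 = {1, 3, 6}  B3 = {1, 3, 4}  B4 = {1, 2, 4}
Tree: B1–B2, B2–B3, B3–B4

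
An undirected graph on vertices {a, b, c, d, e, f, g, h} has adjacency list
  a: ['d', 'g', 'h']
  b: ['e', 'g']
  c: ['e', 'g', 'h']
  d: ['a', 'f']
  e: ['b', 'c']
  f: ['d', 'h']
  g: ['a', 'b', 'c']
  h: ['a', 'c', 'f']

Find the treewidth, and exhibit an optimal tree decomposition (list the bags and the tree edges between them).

Treewidth 2.
One such decomposition:
Bags: B1 = {a, d, f}  B2 = {a, f, h}  B3 = {a, g, h}  B4 = {c, g, h}  B5 = {b, c, g}  B6 = {b, c, e}
Tree: B1–B2, B2–B3, B3–B4, B4–B5, B5–B6

Each bag holds 3 vertices, so the decomposition has width 2, which upper-bounds the treewidth. The edges d–f–h–a–d form a cycle, so G is not a tree and its treewidth is at least 2. Combining the bounds, tw(G) = 2.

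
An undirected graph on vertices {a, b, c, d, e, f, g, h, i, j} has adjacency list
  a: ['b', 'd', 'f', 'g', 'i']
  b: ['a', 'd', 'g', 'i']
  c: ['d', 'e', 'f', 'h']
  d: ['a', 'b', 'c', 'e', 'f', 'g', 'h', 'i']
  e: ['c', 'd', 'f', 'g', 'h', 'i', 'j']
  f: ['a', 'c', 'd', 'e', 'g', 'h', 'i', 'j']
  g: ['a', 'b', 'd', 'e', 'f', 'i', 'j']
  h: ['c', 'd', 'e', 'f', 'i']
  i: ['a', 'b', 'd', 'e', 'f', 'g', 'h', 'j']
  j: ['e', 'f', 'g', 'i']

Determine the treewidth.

A width-4 tree decomposition is:
Bags: B1 = {d, e, f, g, i}  B2 = {d, e, f, h, i}  B3 = {a, d, f, g, i}  B4 = {e, f, g, i, j}  B5 = {c, d, e, f, h}  B6 = {a, b, d, g, i}
Tree: B1–B2, B1–B3, B1–B4, B2–B5, B3–B6
Every bag has size at most 5, so the width is 5 − 1 = 4 and tw(G) ≤ 4. Conversely, {c, d, e, f, h} is a clique of size 5, and the vertices of any clique must share a bag in every tree decomposition; so some bag has ≥ 5 vertices and tw(G) ≥ 4. Hence tw(G) = 4 exactly.

4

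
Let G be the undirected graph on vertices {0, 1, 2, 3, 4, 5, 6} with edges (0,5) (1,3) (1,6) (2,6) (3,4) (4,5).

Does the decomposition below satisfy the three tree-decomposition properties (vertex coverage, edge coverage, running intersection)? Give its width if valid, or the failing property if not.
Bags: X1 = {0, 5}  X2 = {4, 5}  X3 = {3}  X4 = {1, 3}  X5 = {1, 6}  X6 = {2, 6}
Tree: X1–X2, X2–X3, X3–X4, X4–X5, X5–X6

A tree decomposition must satisfy three properties: every vertex lies in some bag; for every edge, both endpoints lie together in some bag; and for every vertex, the bags containing it form a connected subtree. Here edge (4,3) lies in no bag, so the decomposition is invalid.

No — edge (4,3) lies in no bag.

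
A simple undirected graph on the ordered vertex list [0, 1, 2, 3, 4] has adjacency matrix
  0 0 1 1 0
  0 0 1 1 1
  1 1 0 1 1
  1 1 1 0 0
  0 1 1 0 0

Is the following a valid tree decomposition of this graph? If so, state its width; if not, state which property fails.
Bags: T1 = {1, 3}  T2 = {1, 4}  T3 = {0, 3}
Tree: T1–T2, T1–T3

No — vertex 2 appears in no bag.

A tree decomposition must satisfy three properties: every vertex lies in some bag; for every edge, both endpoints lie together in some bag; and for every vertex, the bags containing it form a connected subtree. Here vertex 2 appears in no bag, so the decomposition is invalid.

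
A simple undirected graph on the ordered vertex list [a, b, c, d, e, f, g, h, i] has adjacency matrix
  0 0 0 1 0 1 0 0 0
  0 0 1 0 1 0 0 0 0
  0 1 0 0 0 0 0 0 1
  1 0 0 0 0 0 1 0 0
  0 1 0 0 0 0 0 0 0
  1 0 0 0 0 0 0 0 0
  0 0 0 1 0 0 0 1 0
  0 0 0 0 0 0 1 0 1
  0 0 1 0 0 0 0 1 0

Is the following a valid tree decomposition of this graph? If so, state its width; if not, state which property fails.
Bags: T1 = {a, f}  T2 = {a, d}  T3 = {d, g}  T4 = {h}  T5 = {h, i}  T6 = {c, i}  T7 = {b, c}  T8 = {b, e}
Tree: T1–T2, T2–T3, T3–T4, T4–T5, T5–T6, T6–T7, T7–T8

A tree decomposition must satisfy three properties: every vertex lies in some bag; for every edge, both endpoints lie together in some bag; and for every vertex, the bags containing it form a connected subtree. Here edge (g,h) lies in no bag, so the decomposition is invalid.

No — edge (g,h) lies in no bag.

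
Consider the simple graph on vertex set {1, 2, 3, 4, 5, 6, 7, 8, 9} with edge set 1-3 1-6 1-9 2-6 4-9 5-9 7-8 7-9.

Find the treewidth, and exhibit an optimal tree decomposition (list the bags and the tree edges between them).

Treewidth 1.
One such decomposition:
Bags: B1 = {1, 6}  B2 = {1, 9}  B3 = {5, 9}  B4 = {7, 9}  B5 = {2, 6}  B6 = {7, 8}  B7 = {4, 9}  B8 = {1, 3}
Tree: B1–B2, B2–B3, B2–B4, B1–B5, B4–B6, B4–B7, B2–B8

The largest bag has 2 vertices, giving width 1; this decomposition certifies tw(G) ≤ 1. G has an edge, so its treewidth is at least 1. Combining the bounds, tw(G) = 1.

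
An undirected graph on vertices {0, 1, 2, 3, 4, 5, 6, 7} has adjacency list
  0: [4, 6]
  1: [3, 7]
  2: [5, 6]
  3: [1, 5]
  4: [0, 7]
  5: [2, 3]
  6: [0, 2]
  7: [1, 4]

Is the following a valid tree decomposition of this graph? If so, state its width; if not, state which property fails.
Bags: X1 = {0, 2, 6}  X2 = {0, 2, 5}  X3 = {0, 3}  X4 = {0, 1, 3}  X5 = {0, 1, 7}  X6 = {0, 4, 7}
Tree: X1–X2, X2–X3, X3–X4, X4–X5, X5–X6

No — edge (5,3) lies in no bag.

A tree decomposition must satisfy three properties: every vertex lies in some bag; for every edge, both endpoints lie together in some bag; and for every vertex, the bags containing it form a connected subtree. Here edge (5,3) lies in no bag, so the decomposition is invalid.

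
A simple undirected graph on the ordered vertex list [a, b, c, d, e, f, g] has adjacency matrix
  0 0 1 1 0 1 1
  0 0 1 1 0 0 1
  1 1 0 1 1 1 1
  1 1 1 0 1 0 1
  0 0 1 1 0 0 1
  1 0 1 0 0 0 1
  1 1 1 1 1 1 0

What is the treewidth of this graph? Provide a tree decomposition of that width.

The largest bag has 4 vertices, giving width 3; this decomposition certifies tw(G) ≤ 3. On the other hand G contains the 4-clique {c, d, e, g}. A clique must lie in a single bag of any decomposition, so no decomposition can have width below 3. Therefore the treewidth is 3.

Treewidth 3.
Bags: B1 = {b, c, d, g}  B2 = {a, c, d, g}  B3 = {c, d, e, g}  B4 = {a, c, f, g}
Tree: B1–B2, B1–B3, B2–B4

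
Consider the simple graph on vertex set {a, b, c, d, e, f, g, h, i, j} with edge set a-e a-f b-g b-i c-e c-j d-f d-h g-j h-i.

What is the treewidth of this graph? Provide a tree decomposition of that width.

Treewidth 2.
One such decomposition:
Bags: B1 = {b, h, i}  B2 = {b, d, h}  B3 = {b, d, f}  B4 = {a, b, f}  B5 = {a, b, e}  B6 = {b, c, e}  B7 = {b, c, j}  B8 = {b, g, j}
Tree: B1–B2, B2–B3, B3–B4, B4–B5, B5–B6, B6–B7, B7–B8

Every bag has size at most 3, so the width is 3 − 1 = 2 and tw(G) ≤ 2. Since b–i–h–d–f–a–e–c–j–g–b is a cycle in G, G is not acyclic. Forests are exactly the graphs of treewidth ≤ 1, so tw(G) ≥ 2. Hence tw(G) = 2 exactly.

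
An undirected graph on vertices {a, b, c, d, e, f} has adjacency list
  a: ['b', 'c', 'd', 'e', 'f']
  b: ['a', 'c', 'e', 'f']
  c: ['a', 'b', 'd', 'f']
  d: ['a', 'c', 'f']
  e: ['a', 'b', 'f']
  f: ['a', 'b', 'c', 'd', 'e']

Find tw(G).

3

A width-3 tree decomposition is:
Bags: B1 = {a, b, c, f}  B2 = {a, c, d, f}  B3 = {a, b, e, f}
Tree: B1–B2, B1–B3
The largest bag has 4 vertices, giving width 3; this decomposition certifies tw(G) ≤ 3. Conversely, {a, b, e, f} is a clique of size 4, and the vertices of any clique must share a bag in every tree decomposition; so some bag has ≥ 4 vertices and tw(G) ≥ 3. Combining the bounds, tw(G) = 3.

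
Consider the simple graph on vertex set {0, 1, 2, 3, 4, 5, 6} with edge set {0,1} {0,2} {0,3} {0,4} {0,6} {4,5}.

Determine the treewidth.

1

A width-1 tree decomposition is:
Bags: B1 = {0, 3}  B2 = {0, 2}  B3 = {0, 1}  B4 = {0, 4}  B5 = {4, 5}  B6 = {0, 6}
Tree: B1–B2, B1–B3, B3–B4, B4–B5, B2–B6
The largest bag has 2 vertices, giving width 1; this decomposition certifies tw(G) ≤ 1. G has an edge, so its treewidth is at least 1. The upper and lower bounds meet at 1, so that is the treewidth.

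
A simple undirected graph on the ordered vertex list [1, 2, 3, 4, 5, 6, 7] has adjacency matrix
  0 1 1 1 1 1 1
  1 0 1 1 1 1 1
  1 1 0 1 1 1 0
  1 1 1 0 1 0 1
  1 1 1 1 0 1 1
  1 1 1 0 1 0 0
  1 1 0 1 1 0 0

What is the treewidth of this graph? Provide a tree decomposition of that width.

Treewidth 4.
One optimal decomposition is:
Bags: B1 = {1, 2, 3, 4, 5}  B2 = {1, 2, 3, 5, 6}  B3 = {1, 2, 4, 5, 7}
Tree: B1–B2, B1–B3

Each bag holds 5 vertices, so the decomposition has width 4, which upper-bounds the treewidth. Conversely, {1, 2, 3, 4, 5} is a clique of size 5, and the vertices of any clique must share a bag in every tree decomposition; so some bag has ≥ 5 vertices and tw(G) ≥ 4. Combining the bounds, tw(G) = 4.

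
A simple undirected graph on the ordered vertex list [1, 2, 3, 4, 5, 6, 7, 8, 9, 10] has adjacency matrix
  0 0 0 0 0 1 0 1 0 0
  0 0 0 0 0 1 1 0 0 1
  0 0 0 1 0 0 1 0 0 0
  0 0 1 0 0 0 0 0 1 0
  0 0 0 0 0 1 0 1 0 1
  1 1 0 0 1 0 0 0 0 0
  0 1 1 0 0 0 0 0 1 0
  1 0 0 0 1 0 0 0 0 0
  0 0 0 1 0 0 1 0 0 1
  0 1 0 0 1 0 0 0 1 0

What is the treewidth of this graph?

A width-2 tree decomposition is:
Bags: B1 = {1, 6, 8}  B2 = {5, 6, 8}  B3 = {2, 5, 6}  B4 = {2, 5, 10}  B5 = {2, 7, 10}  B6 = {7, 9, 10}  B7 = {3, 7, 9}  B8 = {3, 4, 9}
Tree: B1–B2, B2–B3, B3–B4, B4–B5, B5–B6, B6–B7, B7–B8
The largest bag has 3 vertices, giving width 2; this decomposition certifies tw(G) ≤ 2. The edges 1–8–5–6–1 form a cycle, so G is not a tree and its treewidth is at least 2. Hence tw(G) = 2 exactly.

2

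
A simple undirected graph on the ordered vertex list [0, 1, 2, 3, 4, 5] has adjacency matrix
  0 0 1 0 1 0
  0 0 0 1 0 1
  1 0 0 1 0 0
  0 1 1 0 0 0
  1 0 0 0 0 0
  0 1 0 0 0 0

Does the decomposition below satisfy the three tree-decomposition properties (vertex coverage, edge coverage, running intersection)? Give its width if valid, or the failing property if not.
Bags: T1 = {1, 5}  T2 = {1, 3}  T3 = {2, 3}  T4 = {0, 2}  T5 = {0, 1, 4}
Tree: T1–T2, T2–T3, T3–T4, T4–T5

No — bags containing vertex 1 are not connected in the tree.

A tree decomposition must satisfy three properties: every vertex lies in some bag; for every edge, both endpoints lie together in some bag; and for every vertex, the bags containing it form a connected subtree. Here bags containing vertex 1 are not connected in the tree, so the decomposition is invalid.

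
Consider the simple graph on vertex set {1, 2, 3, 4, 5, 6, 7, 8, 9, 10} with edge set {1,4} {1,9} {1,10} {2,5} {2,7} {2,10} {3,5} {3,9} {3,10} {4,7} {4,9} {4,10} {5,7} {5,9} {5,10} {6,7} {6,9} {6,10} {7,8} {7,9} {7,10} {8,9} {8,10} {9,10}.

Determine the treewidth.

A width-3 tree decomposition is:
Bags: B1 = {5, 7, 9, 10}  B2 = {3, 5, 9, 10}  B3 = {4, 7, 9, 10}  B4 = {6, 7, 9, 10}  B5 = {1, 4, 9, 10}  B6 = {2, 5, 7, 10}  B7 = {7, 8, 9, 10}
Tree: B1–B2, B1–B3, B1–B4, B3–B5, B1–B6, B1–B7
The largest bag has 4 vertices, giving width 3; this decomposition certifies tw(G) ≤ 3. Conversely, {1, 4, 9, 10} is a clique of size 4, and the vertices of any clique must share a bag in every tree decomposition; so some bag has ≥ 4 vertices and tw(G) ≥ 3. Therefore the treewidth is 3.

3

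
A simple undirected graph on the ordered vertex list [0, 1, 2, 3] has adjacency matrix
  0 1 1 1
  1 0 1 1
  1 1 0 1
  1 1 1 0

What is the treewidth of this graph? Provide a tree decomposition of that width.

With just one bag of size 4, the width is 4 − 1 = 3, so tw(G) ≤ 3. For the lower bound, the 4 vertices {0, 1, 2, 3} are pairwise adjacent, and any tree decomposition puts a clique entirely inside one bag — forcing width ≥ 3. Therefore the treewidth is 3.

Treewidth 3.
Bags: B1 = {0, 1, 2, 3}
Tree: (single bag)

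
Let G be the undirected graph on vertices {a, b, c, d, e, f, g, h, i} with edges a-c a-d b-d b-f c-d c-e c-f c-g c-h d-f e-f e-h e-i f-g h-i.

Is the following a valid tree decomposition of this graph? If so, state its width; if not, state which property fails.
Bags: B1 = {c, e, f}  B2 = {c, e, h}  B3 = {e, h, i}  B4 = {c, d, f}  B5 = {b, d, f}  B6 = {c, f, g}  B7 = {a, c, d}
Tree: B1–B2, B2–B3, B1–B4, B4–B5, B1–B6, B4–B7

Yes; width 2.

Every vertex of G appears in some bag (union = {a, b, c, d, e, f, g, h, i}); every edge is covered by a bag; and for each vertex v the set of bags containing v is connected in the bag tree. The decomposition is therefore valid. The largest bag has 3 vertices, so the width is 2.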